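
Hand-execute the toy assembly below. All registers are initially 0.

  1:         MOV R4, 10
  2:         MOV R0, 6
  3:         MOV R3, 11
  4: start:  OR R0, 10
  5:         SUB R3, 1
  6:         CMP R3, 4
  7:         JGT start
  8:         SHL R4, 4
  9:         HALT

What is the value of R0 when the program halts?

R4=10
R0=6
R3=11
R0=6|10=14
R3=11-1=10
CMP R3, 4  (cmp 10,4)
JGT start: taken
R0=14|10=14
R3=10-1=9
CMP R3, 4  (cmp 9,4)
JGT start: taken
R0=14|10=14
R3=9-1=8
CMP R3, 4  (cmp 8,4)
JGT start: taken
R0=14|10=14
R3=8-1=7
CMP R3, 4  (cmp 7,4)
JGT start: taken
R0=14|10=14
R3=7-1=6
CMP R3, 4  (cmp 6,4)
JGT start: taken
R0=14|10=14
R3=6-1=5
CMP R3, 4  (cmp 5,4)
JGT start: taken
R0=14|10=14
R3=5-1=4
CMP R3, 4  (cmp 4,4)
JGT start: not taken
R4=10<<4=160
halt.

14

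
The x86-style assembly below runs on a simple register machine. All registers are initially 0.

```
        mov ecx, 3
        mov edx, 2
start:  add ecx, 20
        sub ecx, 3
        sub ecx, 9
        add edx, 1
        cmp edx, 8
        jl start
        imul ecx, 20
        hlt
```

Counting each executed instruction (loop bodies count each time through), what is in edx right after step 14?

4

mov ecx, 3 → ecx=3
mov edx, 2 → edx=2
add ecx, 20 → ecx=3+20=23
sub ecx, 3 → ecx=23-3=20
sub ecx, 9 → ecx=20-9=11
add edx, 1 → edx=2+1=3
cmp edx, 8  (cmp 3,8)
jl start: taken
add ecx, 20 → ecx=11+20=31
sub ecx, 3 → ecx=31-3=28
sub ecx, 9 → ecx=28-9=19
add edx, 1 → edx=3+1=4
cmp edx, 8  (cmp 4,8)
jl start: taken
After step 14: edx = 4.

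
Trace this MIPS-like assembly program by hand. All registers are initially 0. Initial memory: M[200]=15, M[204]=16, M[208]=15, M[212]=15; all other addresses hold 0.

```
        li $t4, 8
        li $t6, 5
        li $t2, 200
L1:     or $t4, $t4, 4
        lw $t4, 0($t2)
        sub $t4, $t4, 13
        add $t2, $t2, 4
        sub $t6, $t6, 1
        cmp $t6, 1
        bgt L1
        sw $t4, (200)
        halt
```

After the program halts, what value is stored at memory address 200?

2

$t4=8
$t6=5
$t2=200
$t4=8|4=12
$t4=M[200]=15
$t4=15-13=2
$t2=200+4=204
$t6=5-1=4
cmp $t6, 1  (cmp 4,1)
bgt L1: taken
$t4=2|4=6
$t4=M[204]=16
$t4=16-13=3
$t2=204+4=208
$t6=4-1=3
cmp $t6, 1  (cmp 3,1)
bgt L1: taken
$t4=3|4=7
$t4=M[208]=15
$t4=15-13=2
$t2=208+4=212
$t6=3-1=2
cmp $t6, 1  (cmp 2,1)
bgt L1: taken
$t4=2|4=6
$t4=M[212]=15
$t4=15-13=2
$t2=212+4=216
$t6=2-1=1
cmp $t6, 1  (cmp 1,1)
bgt L1: not taken
sw $t4, (200) → M[200]=2
halt.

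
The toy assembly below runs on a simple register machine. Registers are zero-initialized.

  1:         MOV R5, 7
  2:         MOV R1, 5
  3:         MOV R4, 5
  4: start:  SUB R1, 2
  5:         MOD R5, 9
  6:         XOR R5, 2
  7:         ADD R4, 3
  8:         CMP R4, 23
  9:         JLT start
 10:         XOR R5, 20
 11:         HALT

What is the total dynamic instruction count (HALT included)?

41

R5=7
R1=5
R4=5
R1=5-2=3
R5=7%9=7
R5=7^2=5
R4=5+3=8
CMP R4, 23  (cmp 8,23)
JLT start: taken
R1=3-2=1
R5=5%9=5
R5=5^2=7
R4=8+3=11
CMP R4, 23  (cmp 11,23)
JLT start: taken
R1=1-2=-1
R5=7%9=7
R5=7^2=5
R4=11+3=14
CMP R4, 23  (cmp 14,23)
JLT start: taken
R1=(-1)-2=-3
R5=5%9=5
R5=5^2=7
R4=14+3=17
CMP R4, 23  (cmp 17,23)
JLT start: taken
R1=(-3)-2=-5
R5=7%9=7
R5=7^2=5
R4=17+3=20
CMP R4, 23  (cmp 20,23)
JLT start: taken
R1=(-5)-2=-7
R5=5%9=5
R5=5^2=7
R4=20+3=23
CMP R4, 23  (cmp 23,23)
JLT start: not taken
R5=7^20=19
halt.
Total executed instructions: 41.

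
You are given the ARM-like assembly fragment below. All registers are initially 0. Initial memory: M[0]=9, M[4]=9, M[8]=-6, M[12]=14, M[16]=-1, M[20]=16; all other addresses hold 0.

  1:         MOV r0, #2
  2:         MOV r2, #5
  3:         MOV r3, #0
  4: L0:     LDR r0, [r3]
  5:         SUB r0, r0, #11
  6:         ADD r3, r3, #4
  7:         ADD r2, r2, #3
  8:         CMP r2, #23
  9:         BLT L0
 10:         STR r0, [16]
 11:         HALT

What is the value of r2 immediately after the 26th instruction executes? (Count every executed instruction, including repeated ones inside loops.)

r0=2
r2=5
r3=0
r0=M[0]=9
r0=9-11=-2
r3=0+4=4
r2=5+3=8
CMP r2, #23  (cmp 8,23)
BLT L0: taken
r0=M[4]=9
r0=9-11=-2
r3=4+4=8
r2=8+3=11
CMP r2, #23  (cmp 11,23)
BLT L0: taken
r0=M[8]=-6
r0=(-6)-11=-17
r3=8+4=12
r2=11+3=14
CMP r2, #23  (cmp 14,23)
BLT L0: taken
r0=M[12]=14
r0=14-11=3
r3=12+4=16
r2=14+3=17
CMP r2, #23  (cmp 17,23)
After step 26: r2 = 17.

17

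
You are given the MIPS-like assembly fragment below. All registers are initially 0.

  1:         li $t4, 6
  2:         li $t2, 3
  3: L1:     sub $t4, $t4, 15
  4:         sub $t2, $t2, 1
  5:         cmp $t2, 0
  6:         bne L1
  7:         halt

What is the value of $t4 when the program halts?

-39

li $t4, 6 → $t4=6
li $t2, 3 → $t2=3
sub $t4, $t4, 15 → $t4=6-15=-9
sub $t2, $t2, 1 → $t2=3-1=2
cmp $t2, 0  (cmp 2,0)
bne L1: taken
sub $t4, $t4, 15 → $t4=(-9)-15=-24
sub $t2, $t2, 1 → $t2=2-1=1
cmp $t2, 0  (cmp 1,0)
bne L1: taken
sub $t4, $t4, 15 → $t4=(-24)-15=-39
sub $t2, $t2, 1 → $t2=1-1=0
cmp $t2, 0  (cmp 0,0)
bne L1: not taken
halt.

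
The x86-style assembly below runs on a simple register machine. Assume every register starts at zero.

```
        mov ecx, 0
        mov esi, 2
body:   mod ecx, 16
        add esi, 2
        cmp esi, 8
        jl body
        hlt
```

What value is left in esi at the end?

8

ecx=0
esi=2
ecx=0%16=0
esi=2+2=4
cmp esi, 8  (cmp 4,8)
jl body: taken
ecx=0%16=0
esi=4+2=6
cmp esi, 8  (cmp 6,8)
jl body: taken
ecx=0%16=0
esi=6+2=8
cmp esi, 8  (cmp 8,8)
jl body: not taken
halt.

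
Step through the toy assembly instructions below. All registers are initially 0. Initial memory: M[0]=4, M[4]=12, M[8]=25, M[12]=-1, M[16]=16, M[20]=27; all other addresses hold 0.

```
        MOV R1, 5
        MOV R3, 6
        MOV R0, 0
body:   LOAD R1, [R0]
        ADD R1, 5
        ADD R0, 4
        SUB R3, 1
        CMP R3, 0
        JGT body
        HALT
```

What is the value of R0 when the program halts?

MOV R1, 5 → R1=5
MOV R3, 6 → R3=6
MOV R0, 0 → R0=0
LOAD R1, [R0] → R1=M[0]=4
ADD R1, 5 → R1=4+5=9
ADD R0, 4 → R0=0+4=4
SUB R3, 1 → R3=6-1=5
CMP R3, 0  (cmp 5,0)
JGT body: taken
LOAD R1, [R0] → R1=M[4]=12
ADD R1, 5 → R1=12+5=17
ADD R0, 4 → R0=4+4=8
SUB R3, 1 → R3=5-1=4
CMP R3, 0  (cmp 4,0)
JGT body: taken
LOAD R1, [R0] → R1=M[8]=25
ADD R1, 5 → R1=25+5=30
ADD R0, 4 → R0=8+4=12
SUB R3, 1 → R3=4-1=3
CMP R3, 0  (cmp 3,0)
JGT body: taken
LOAD R1, [R0] → R1=M[12]=-1
ADD R1, 5 → R1=(-1)+5=4
ADD R0, 4 → R0=12+4=16
SUB R3, 1 → R3=3-1=2
CMP R3, 0  (cmp 2,0)
JGT body: taken
LOAD R1, [R0] → R1=M[16]=16
ADD R1, 5 → R1=16+5=21
ADD R0, 4 → R0=16+4=20
SUB R3, 1 → R3=2-1=1
CMP R3, 0  (cmp 1,0)
JGT body: taken
LOAD R1, [R0] → R1=M[20]=27
ADD R1, 5 → R1=27+5=32
ADD R0, 4 → R0=20+4=24
SUB R3, 1 → R3=1-1=0
CMP R3, 0  (cmp 0,0)
JGT body: not taken
halt.

24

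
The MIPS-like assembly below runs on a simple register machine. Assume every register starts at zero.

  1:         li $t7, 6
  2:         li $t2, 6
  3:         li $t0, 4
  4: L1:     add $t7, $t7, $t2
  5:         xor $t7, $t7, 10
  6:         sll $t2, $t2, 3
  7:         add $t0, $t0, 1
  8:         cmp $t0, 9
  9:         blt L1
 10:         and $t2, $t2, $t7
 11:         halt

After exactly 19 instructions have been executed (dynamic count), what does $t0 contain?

7

after li $t7, 6: $t7=6
after li $t2, 6: $t2=6
after li $t0, 4: $t0=4
after add $t7, $t7, $t2: $t7=6+6=12
after xor $t7, $t7, 10: $t7=12^10=6
after sll $t2, $t2, 3: $t2=6<<3=48
after add $t0, $t0, 1: $t0=4+1=5
cmp $t0, 9  (cmp 5,9)
blt L1: taken
after add $t7, $t7, $t2: $t7=6+48=54
after xor $t7, $t7, 10: $t7=54^10=60
after sll $t2, $t2, 3: $t2=48<<3=384
after add $t0, $t0, 1: $t0=5+1=6
cmp $t0, 9  (cmp 6,9)
blt L1: taken
after add $t7, $t7, $t2: $t7=60+384=444
after xor $t7, $t7, 10: $t7=444^10=438
after sll $t2, $t2, 3: $t2=384<<3=3072
after add $t0, $t0, 1: $t0=6+1=7
After step 19: $t0 = 7.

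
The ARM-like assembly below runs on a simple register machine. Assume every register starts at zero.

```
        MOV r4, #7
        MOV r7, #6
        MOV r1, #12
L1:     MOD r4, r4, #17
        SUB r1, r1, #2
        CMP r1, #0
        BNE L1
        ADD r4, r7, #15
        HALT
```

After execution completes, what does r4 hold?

after MOV r4, #7: r4=7
after MOV r7, #6: r7=6
after MOV r1, #12: r1=12
after MOD r4, r4, #17: r4=7%17=7
after SUB r1, r1, #2: r1=12-2=10
CMP r1, #0  (cmp 10,0)
BNE L1: taken
after MOD r4, r4, #17: r4=7%17=7
after SUB r1, r1, #2: r1=10-2=8
CMP r1, #0  (cmp 8,0)
BNE L1: taken
after MOD r4, r4, #17: r4=7%17=7
after SUB r1, r1, #2: r1=8-2=6
CMP r1, #0  (cmp 6,0)
BNE L1: taken
after MOD r4, r4, #17: r4=7%17=7
after SUB r1, r1, #2: r1=6-2=4
CMP r1, #0  (cmp 4,0)
BNE L1: taken
after MOD r4, r4, #17: r4=7%17=7
after SUB r1, r1, #2: r1=4-2=2
CMP r1, #0  (cmp 2,0)
BNE L1: taken
after MOD r4, r4, #17: r4=7%17=7
after SUB r1, r1, #2: r1=2-2=0
CMP r1, #0  (cmp 0,0)
BNE L1: not taken
after ADD r4, r7, #15: r4=6+15=21
halt.

21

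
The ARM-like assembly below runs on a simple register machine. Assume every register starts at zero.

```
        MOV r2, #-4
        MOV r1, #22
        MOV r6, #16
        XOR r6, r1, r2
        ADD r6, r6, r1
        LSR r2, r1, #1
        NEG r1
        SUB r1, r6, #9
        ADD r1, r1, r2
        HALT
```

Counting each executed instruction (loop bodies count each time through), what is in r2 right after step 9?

11

r2=-4
r1=22
r6=16
r6=22^(-4)=-22
r6=(-22)+22=0
r2=22>>1=11
r1=-(22)=-22
r1=0-9=-9
r1=(-9)+11=2
After step 9: r2 = 11.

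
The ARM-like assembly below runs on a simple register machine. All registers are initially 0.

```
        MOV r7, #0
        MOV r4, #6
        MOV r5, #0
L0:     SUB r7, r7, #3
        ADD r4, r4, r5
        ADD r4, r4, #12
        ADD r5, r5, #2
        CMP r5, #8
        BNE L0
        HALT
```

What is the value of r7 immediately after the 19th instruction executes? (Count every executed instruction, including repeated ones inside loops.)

after MOV r7, #0: r7=0
after MOV r4, #6: r4=6
after MOV r5, #0: r5=0
after SUB r7, r7, #3: r7=0-3=-3
after ADD r4, r4, r5: r4=6+0=6
after ADD r4, r4, #12: r4=6+12=18
after ADD r5, r5, #2: r5=0+2=2
CMP r5, #8  (cmp 2,8)
BNE L0: taken
after SUB r7, r7, #3: r7=(-3)-3=-6
after ADD r4, r4, r5: r4=18+2=20
after ADD r4, r4, #12: r4=20+12=32
after ADD r5, r5, #2: r5=2+2=4
CMP r5, #8  (cmp 4,8)
BNE L0: taken
after SUB r7, r7, #3: r7=(-6)-3=-9
after ADD r4, r4, r5: r4=32+4=36
after ADD r4, r4, #12: r4=36+12=48
after ADD r5, r5, #2: r5=4+2=6
After step 19: r7 = -9.

-9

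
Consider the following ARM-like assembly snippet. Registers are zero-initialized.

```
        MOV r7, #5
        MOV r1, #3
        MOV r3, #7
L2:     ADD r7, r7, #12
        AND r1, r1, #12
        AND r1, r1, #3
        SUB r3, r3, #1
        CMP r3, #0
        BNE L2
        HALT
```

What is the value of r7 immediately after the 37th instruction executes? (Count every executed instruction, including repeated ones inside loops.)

77

after MOV r7, #5: r7=5
after MOV r1, #3: r1=3
after MOV r3, #7: r3=7
after ADD r7, r7, #12: r7=5+12=17
after AND r1, r1, #12: r1=3&12=0
after AND r1, r1, #3: r1=0&3=0
after SUB r3, r3, #1: r3=7-1=6
CMP r3, #0  (cmp 6,0)
BNE L2: taken
after ADD r7, r7, #12: r7=17+12=29
after AND r1, r1, #12: r1=0&12=0
after AND r1, r1, #3: r1=0&3=0
after SUB r3, r3, #1: r3=6-1=5
CMP r3, #0  (cmp 5,0)
BNE L2: taken
after ADD r7, r7, #12: r7=29+12=41
after AND r1, r1, #12: r1=0&12=0
after AND r1, r1, #3: r1=0&3=0
after SUB r3, r3, #1: r3=5-1=4
CMP r3, #0  (cmp 4,0)
BNE L2: taken
after ADD r7, r7, #12: r7=41+12=53
after AND r1, r1, #12: r1=0&12=0
after AND r1, r1, #3: r1=0&3=0
after SUB r3, r3, #1: r3=4-1=3
CMP r3, #0  (cmp 3,0)
BNE L2: taken
after ADD r7, r7, #12: r7=53+12=65
after AND r1, r1, #12: r1=0&12=0
after AND r1, r1, #3: r1=0&3=0
after SUB r3, r3, #1: r3=3-1=2
CMP r3, #0  (cmp 2,0)
BNE L2: taken
after ADD r7, r7, #12: r7=65+12=77
after AND r1, r1, #12: r1=0&12=0
after AND r1, r1, #3: r1=0&3=0
after SUB r3, r3, #1: r3=2-1=1
After step 37: r7 = 77.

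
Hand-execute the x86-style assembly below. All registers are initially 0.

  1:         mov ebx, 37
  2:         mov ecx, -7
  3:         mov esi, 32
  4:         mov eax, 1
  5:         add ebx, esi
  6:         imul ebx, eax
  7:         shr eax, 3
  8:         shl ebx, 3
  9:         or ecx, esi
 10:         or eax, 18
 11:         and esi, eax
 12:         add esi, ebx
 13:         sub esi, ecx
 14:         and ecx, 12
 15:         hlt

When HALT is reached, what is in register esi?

ebx=37
ecx=-7
esi=32
eax=1
ebx=37+32=69
ebx=69*1=69
eax=1>>3=0
ebx=69<<3=552
ecx=(-7)|32=-7
eax=0|18=18
esi=32&18=0
esi=0+552=552
esi=552-(-7)=559
ecx=(-7)&12=8
halt.

559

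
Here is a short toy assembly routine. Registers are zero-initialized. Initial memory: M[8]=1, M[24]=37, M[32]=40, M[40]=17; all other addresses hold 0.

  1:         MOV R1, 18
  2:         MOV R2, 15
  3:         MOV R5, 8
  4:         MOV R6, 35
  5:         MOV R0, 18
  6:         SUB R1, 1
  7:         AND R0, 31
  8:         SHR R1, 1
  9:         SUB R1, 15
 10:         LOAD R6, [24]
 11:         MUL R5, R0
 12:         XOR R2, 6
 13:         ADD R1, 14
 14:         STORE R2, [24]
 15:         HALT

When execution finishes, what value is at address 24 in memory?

9

R1=18
R2=15
R5=8
R6=35
R0=18
R1=18-1=17
R0=18&31=18
R1=17>>1=8
R1=8-15=-7
R6=M[24]=37
R5=8*18=144
R2=15^6=9
R1=(-7)+14=7
STORE R2, [24] → M[24]=9
halt.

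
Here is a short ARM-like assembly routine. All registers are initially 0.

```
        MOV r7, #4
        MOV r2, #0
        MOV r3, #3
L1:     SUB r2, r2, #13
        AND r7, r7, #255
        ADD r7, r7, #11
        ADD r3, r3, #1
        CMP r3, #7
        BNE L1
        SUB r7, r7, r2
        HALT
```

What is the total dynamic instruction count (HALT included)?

after MOV r7, #4: r7=4
after MOV r2, #0: r2=0
after MOV r3, #3: r3=3
after SUB r2, r2, #13: r2=0-13=-13
after AND r7, r7, #255: r7=4&255=4
after ADD r7, r7, #11: r7=4+11=15
after ADD r3, r3, #1: r3=3+1=4
CMP r3, #7  (cmp 4,7)
BNE L1: taken
after SUB r2, r2, #13: r2=(-13)-13=-26
after AND r7, r7, #255: r7=15&255=15
after ADD r7, r7, #11: r7=15+11=26
after ADD r3, r3, #1: r3=4+1=5
CMP r3, #7  (cmp 5,7)
BNE L1: taken
after SUB r2, r2, #13: r2=(-26)-13=-39
after AND r7, r7, #255: r7=26&255=26
after ADD r7, r7, #11: r7=26+11=37
after ADD r3, r3, #1: r3=5+1=6
CMP r3, #7  (cmp 6,7)
BNE L1: taken
after SUB r2, r2, #13: r2=(-39)-13=-52
after AND r7, r7, #255: r7=37&255=37
after ADD r7, r7, #11: r7=37+11=48
after ADD r3, r3, #1: r3=6+1=7
CMP r3, #7  (cmp 7,7)
BNE L1: not taken
after SUB r7, r7, r2: r7=48-(-52)=100
halt.
Total executed instructions: 29.

29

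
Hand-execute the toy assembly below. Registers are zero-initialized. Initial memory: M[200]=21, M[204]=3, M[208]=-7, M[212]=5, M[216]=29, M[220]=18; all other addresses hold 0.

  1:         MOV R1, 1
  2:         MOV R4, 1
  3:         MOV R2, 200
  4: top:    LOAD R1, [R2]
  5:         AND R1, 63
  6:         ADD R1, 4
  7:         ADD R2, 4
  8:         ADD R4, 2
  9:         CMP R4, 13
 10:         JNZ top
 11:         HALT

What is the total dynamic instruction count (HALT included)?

MOV R1, 1 → R1=1
MOV R4, 1 → R4=1
MOV R2, 200 → R2=200
LOAD R1, [R2] → R1=M[200]=21
AND R1, 63 → R1=21&63=21
ADD R1, 4 → R1=21+4=25
ADD R2, 4 → R2=200+4=204
ADD R4, 2 → R4=1+2=3
CMP R4, 13  (cmp 3,13)
JNZ top: taken
LOAD R1, [R2] → R1=M[204]=3
AND R1, 63 → R1=3&63=3
ADD R1, 4 → R1=3+4=7
ADD R2, 4 → R2=204+4=208
ADD R4, 2 → R4=3+2=5
CMP R4, 13  (cmp 5,13)
JNZ top: taken
LOAD R1, [R2] → R1=M[208]=-7
AND R1, 63 → R1=(-7)&63=57
ADD R1, 4 → R1=57+4=61
ADD R2, 4 → R2=208+4=212
ADD R4, 2 → R4=5+2=7
CMP R4, 13  (cmp 7,13)
JNZ top: taken
LOAD R1, [R2] → R1=M[212]=5
AND R1, 63 → R1=5&63=5
ADD R1, 4 → R1=5+4=9
ADD R2, 4 → R2=212+4=216
ADD R4, 2 → R4=7+2=9
CMP R4, 13  (cmp 9,13)
JNZ top: taken
LOAD R1, [R2] → R1=M[216]=29
AND R1, 63 → R1=29&63=29
ADD R1, 4 → R1=29+4=33
ADD R2, 4 → R2=216+4=220
ADD R4, 2 → R4=9+2=11
CMP R4, 13  (cmp 11,13)
JNZ top: taken
LOAD R1, [R2] → R1=M[220]=18
AND R1, 63 → R1=18&63=18
ADD R1, 4 → R1=18+4=22
ADD R2, 4 → R2=220+4=224
ADD R4, 2 → R4=11+2=13
CMP R4, 13  (cmp 13,13)
JNZ top: not taken
halt.
Total executed instructions: 46.

46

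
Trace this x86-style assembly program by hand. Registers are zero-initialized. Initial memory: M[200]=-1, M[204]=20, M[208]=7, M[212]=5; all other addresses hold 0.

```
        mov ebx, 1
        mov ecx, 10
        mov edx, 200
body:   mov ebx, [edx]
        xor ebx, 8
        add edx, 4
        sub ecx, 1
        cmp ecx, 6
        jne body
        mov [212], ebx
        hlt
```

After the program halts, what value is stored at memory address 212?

mov ebx, 1 → ebx=1
mov ecx, 10 → ecx=10
mov edx, 200 → edx=200
mov ebx, [edx] → ebx=M[200]=-1
xor ebx, 8 → ebx=(-1)^8=-9
add edx, 4 → edx=200+4=204
sub ecx, 1 → ecx=10-1=9
cmp ecx, 6  (cmp 9,6)
jne body: taken
mov ebx, [edx] → ebx=M[204]=20
xor ebx, 8 → ebx=20^8=28
add edx, 4 → edx=204+4=208
sub ecx, 1 → ecx=9-1=8
cmp ecx, 6  (cmp 8,6)
jne body: taken
mov ebx, [edx] → ebx=M[208]=7
xor ebx, 8 → ebx=7^8=15
add edx, 4 → edx=208+4=212
sub ecx, 1 → ecx=8-1=7
cmp ecx, 6  (cmp 7,6)
jne body: taken
mov ebx, [edx] → ebx=M[212]=5
xor ebx, 8 → ebx=5^8=13
add edx, 4 → edx=212+4=216
sub ecx, 1 → ecx=7-1=6
cmp ecx, 6  (cmp 6,6)
jne body: not taken
mov [212], ebx → M[212]=13
halt.

13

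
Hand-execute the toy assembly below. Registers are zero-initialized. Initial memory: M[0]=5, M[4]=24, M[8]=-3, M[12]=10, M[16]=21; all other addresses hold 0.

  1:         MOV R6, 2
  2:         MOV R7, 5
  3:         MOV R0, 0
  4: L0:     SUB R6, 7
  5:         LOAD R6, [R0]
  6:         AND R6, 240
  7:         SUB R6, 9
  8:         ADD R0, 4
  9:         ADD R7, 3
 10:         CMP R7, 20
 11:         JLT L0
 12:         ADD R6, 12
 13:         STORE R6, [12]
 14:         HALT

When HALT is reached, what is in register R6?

19

MOV R6, 2 → R6=2
MOV R7, 5 → R7=5
MOV R0, 0 → R0=0
SUB R6, 7 → R6=2-7=-5
LOAD R6, [R0] → R6=M[0]=5
AND R6, 240 → R6=5&240=0
SUB R6, 9 → R6=0-9=-9
ADD R0, 4 → R0=0+4=4
ADD R7, 3 → R7=5+3=8
CMP R7, 20  (cmp 8,20)
JLT L0: taken
SUB R6, 7 → R6=(-9)-7=-16
LOAD R6, [R0] → R6=M[4]=24
AND R6, 240 → R6=24&240=16
SUB R6, 9 → R6=16-9=7
ADD R0, 4 → R0=4+4=8
ADD R7, 3 → R7=8+3=11
CMP R7, 20  (cmp 11,20)
JLT L0: taken
SUB R6, 7 → R6=7-7=0
LOAD R6, [R0] → R6=M[8]=-3
AND R6, 240 → R6=(-3)&240=240
SUB R6, 9 → R6=240-9=231
ADD R0, 4 → R0=8+4=12
ADD R7, 3 → R7=11+3=14
CMP R7, 20  (cmp 14,20)
JLT L0: taken
SUB R6, 7 → R6=231-7=224
LOAD R6, [R0] → R6=M[12]=10
AND R6, 240 → R6=10&240=0
SUB R6, 9 → R6=0-9=-9
ADD R0, 4 → R0=12+4=16
ADD R7, 3 → R7=14+3=17
CMP R7, 20  (cmp 17,20)
JLT L0: taken
SUB R6, 7 → R6=(-9)-7=-16
LOAD R6, [R0] → R6=M[16]=21
AND R6, 240 → R6=21&240=16
SUB R6, 9 → R6=16-9=7
ADD R0, 4 → R0=16+4=20
ADD R7, 3 → R7=17+3=20
CMP R7, 20  (cmp 20,20)
JLT L0: not taken
ADD R6, 12 → R6=7+12=19
STORE R6, [12] → M[12]=19
halt.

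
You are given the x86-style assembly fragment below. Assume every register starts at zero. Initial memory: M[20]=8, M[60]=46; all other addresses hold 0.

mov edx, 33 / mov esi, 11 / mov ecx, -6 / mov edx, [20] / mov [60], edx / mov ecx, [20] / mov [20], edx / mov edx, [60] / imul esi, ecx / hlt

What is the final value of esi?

88

after mov edx, 33: edx=33
after mov esi, 11: esi=11
after mov ecx, -6: ecx=-6
after mov edx, [20]: edx=M[20]=8
mov [60], edx → M[60]=8
after mov ecx, [20]: ecx=M[20]=8
mov [20], edx → M[20]=8
after mov edx, [60]: edx=M[60]=8
after imul esi, ecx: esi=11*8=88
halt.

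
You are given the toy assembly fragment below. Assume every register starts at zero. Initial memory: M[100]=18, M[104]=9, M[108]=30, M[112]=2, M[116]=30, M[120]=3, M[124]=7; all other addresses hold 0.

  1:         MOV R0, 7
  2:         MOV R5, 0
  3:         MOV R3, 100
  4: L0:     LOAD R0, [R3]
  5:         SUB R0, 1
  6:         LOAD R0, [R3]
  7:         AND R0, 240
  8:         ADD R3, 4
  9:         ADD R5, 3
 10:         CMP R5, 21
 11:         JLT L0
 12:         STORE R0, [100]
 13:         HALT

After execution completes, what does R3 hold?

128

MOV R0, 7 → R0=7
MOV R5, 0 → R5=0
MOV R3, 100 → R3=100
LOAD R0, [R3] → R0=M[100]=18
SUB R0, 1 → R0=18-1=17
LOAD R0, [R3] → R0=M[100]=18
AND R0, 240 → R0=18&240=16
ADD R3, 4 → R3=100+4=104
ADD R5, 3 → R5=0+3=3
CMP R5, 21  (cmp 3,21)
JLT L0: taken
LOAD R0, [R3] → R0=M[104]=9
SUB R0, 1 → R0=9-1=8
LOAD R0, [R3] → R0=M[104]=9
AND R0, 240 → R0=9&240=0
ADD R3, 4 → R3=104+4=108
ADD R5, 3 → R5=3+3=6
CMP R5, 21  (cmp 6,21)
JLT L0: taken
LOAD R0, [R3] → R0=M[108]=30
SUB R0, 1 → R0=30-1=29
LOAD R0, [R3] → R0=M[108]=30
AND R0, 240 → R0=30&240=16
ADD R3, 4 → R3=108+4=112
ADD R5, 3 → R5=6+3=9
CMP R5, 21  (cmp 9,21)
JLT L0: taken
LOAD R0, [R3] → R0=M[112]=2
SUB R0, 1 → R0=2-1=1
LOAD R0, [R3] → R0=M[112]=2
AND R0, 240 → R0=2&240=0
ADD R3, 4 → R3=112+4=116
ADD R5, 3 → R5=9+3=12
CMP R5, 21  (cmp 12,21)
JLT L0: taken
LOAD R0, [R3] → R0=M[116]=30
SUB R0, 1 → R0=30-1=29
LOAD R0, [R3] → R0=M[116]=30
AND R0, 240 → R0=30&240=16
ADD R3, 4 → R3=116+4=120
ADD R5, 3 → R5=12+3=15
CMP R5, 21  (cmp 15,21)
JLT L0: taken
LOAD R0, [R3] → R0=M[120]=3
SUB R0, 1 → R0=3-1=2
LOAD R0, [R3] → R0=M[120]=3
AND R0, 240 → R0=3&240=0
ADD R3, 4 → R3=120+4=124
ADD R5, 3 → R5=15+3=18
CMP R5, 21  (cmp 18,21)
JLT L0: taken
LOAD R0, [R3] → R0=M[124]=7
SUB R0, 1 → R0=7-1=6
LOAD R0, [R3] → R0=M[124]=7
AND R0, 240 → R0=7&240=0
ADD R3, 4 → R3=124+4=128
ADD R5, 3 → R5=18+3=21
CMP R5, 21  (cmp 21,21)
JLT L0: not taken
STORE R0, [100] → M[100]=0
halt.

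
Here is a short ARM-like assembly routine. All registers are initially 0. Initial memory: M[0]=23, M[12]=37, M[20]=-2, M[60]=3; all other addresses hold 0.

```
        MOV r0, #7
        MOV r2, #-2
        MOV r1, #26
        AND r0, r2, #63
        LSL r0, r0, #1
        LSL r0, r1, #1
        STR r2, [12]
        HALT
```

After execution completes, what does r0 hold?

52

r0=7
r2=-2
r1=26
r0=(-2)&63=62
r0=62<<1=124
r0=26<<1=52
STR r2, [12] → M[12]=-2
halt.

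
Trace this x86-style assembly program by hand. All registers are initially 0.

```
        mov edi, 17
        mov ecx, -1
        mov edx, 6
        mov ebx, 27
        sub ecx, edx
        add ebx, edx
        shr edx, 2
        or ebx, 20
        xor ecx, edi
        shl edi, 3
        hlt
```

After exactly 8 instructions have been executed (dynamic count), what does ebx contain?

53

edi=17
ecx=-1
edx=6
ebx=27
ecx=(-1)-6=-7
ebx=27+6=33
edx=6>>2=1
ebx=33|20=53
After step 8: ebx = 53.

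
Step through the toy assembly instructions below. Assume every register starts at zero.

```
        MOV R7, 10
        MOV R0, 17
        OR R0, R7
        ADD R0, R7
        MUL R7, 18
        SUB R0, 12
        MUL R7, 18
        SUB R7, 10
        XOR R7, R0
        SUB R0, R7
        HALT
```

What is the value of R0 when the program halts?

after MOV R7, 10: R7=10
after MOV R0, 17: R0=17
after OR R0, R7: R0=17|10=27
after ADD R0, R7: R0=27+10=37
after MUL R7, 18: R7=10*18=180
after SUB R0, 12: R0=37-12=25
after MUL R7, 18: R7=180*18=3240
after SUB R7, 10: R7=3240-10=3230
after XOR R7, R0: R7=3230^25=3207
after SUB R0, R7: R0=25-3207=-3182
halt.

-3182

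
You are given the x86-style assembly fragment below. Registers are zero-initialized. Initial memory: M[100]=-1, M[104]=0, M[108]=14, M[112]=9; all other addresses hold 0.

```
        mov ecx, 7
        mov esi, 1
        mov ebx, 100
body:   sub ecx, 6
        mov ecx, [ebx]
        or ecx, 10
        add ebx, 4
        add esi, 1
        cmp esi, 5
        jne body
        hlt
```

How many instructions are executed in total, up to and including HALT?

32

ecx=7
esi=1
ebx=100
ecx=7-6=1
ecx=M[100]=-1
ecx=(-1)|10=-1
ebx=100+4=104
esi=1+1=2
cmp esi, 5  (cmp 2,5)
jne body: taken
ecx=(-1)-6=-7
ecx=M[104]=0
ecx=0|10=10
ebx=104+4=108
esi=2+1=3
cmp esi, 5  (cmp 3,5)
jne body: taken
ecx=10-6=4
ecx=M[108]=14
ecx=14|10=14
ebx=108+4=112
esi=3+1=4
cmp esi, 5  (cmp 4,5)
jne body: taken
ecx=14-6=8
ecx=M[112]=9
ecx=9|10=11
ebx=112+4=116
esi=4+1=5
cmp esi, 5  (cmp 5,5)
jne body: not taken
halt.
Total executed instructions: 32.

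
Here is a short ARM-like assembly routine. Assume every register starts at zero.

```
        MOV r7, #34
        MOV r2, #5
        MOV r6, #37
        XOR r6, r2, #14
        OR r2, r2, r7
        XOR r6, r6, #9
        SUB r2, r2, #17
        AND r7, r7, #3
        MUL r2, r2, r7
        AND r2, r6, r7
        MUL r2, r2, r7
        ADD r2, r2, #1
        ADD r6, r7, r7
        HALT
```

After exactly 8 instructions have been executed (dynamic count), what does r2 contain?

MOV r7, #34 → r7=34
MOV r2, #5 → r2=5
MOV r6, #37 → r6=37
XOR r6, r2, #14 → r6=5^14=11
OR r2, r2, r7 → r2=5|34=39
XOR r6, r6, #9 → r6=11^9=2
SUB r2, r2, #17 → r2=39-17=22
AND r7, r7, #3 → r7=34&3=2
After step 8: r2 = 22.

22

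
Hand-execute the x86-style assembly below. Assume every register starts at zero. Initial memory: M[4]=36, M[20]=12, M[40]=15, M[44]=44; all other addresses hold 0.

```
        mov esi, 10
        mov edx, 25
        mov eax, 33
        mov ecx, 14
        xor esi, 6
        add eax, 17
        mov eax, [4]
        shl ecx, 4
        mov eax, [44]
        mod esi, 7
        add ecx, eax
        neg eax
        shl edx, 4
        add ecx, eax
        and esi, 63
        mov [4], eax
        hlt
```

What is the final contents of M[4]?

mov esi, 10 → esi=10
mov edx, 25 → edx=25
mov eax, 33 → eax=33
mov ecx, 14 → ecx=14
xor esi, 6 → esi=10^6=12
add eax, 17 → eax=33+17=50
mov eax, [4] → eax=M[4]=36
shl ecx, 4 → ecx=14<<4=224
mov eax, [44] → eax=M[44]=44
mod esi, 7 → esi=12%7=5
add ecx, eax → ecx=224+44=268
neg eax → eax=-(44)=-44
shl edx, 4 → edx=25<<4=400
add ecx, eax → ecx=268+(-44)=224
and esi, 63 → esi=5&63=5
mov [4], eax → M[4]=-44
halt.

-44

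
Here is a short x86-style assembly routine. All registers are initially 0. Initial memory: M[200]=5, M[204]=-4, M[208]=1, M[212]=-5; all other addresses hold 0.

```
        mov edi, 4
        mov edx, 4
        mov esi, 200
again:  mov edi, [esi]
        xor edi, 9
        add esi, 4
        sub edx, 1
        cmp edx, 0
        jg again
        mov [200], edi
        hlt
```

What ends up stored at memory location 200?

mov edi, 4 → edi=4
mov edx, 4 → edx=4
mov esi, 200 → esi=200
mov edi, [esi] → edi=M[200]=5
xor edi, 9 → edi=5^9=12
add esi, 4 → esi=200+4=204
sub edx, 1 → edx=4-1=3
cmp edx, 0  (cmp 3,0)
jg again: taken
mov edi, [esi] → edi=M[204]=-4
xor edi, 9 → edi=(-4)^9=-11
add esi, 4 → esi=204+4=208
sub edx, 1 → edx=3-1=2
cmp edx, 0  (cmp 2,0)
jg again: taken
mov edi, [esi] → edi=M[208]=1
xor edi, 9 → edi=1^9=8
add esi, 4 → esi=208+4=212
sub edx, 1 → edx=2-1=1
cmp edx, 0  (cmp 1,0)
jg again: taken
mov edi, [esi] → edi=M[212]=-5
xor edi, 9 → edi=(-5)^9=-14
add esi, 4 → esi=212+4=216
sub edx, 1 → edx=1-1=0
cmp edx, 0  (cmp 0,0)
jg again: not taken
mov [200], edi → M[200]=-14
halt.

-14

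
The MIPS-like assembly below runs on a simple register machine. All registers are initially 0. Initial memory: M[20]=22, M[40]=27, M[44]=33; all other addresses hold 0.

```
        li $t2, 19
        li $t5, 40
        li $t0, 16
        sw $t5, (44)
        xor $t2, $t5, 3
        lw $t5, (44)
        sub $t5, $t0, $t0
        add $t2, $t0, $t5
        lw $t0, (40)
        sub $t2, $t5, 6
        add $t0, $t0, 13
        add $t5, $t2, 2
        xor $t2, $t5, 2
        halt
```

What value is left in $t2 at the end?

-2

after li $t2, 19: $t2=19
after li $t5, 40: $t5=40
after li $t0, 16: $t0=16
sw $t5, (44) → M[44]=40
after xor $t2, $t5, 3: $t2=40^3=43
after lw $t5, (44): $t5=M[44]=40
after sub $t5, $t0, $t0: $t5=16-16=0
after add $t2, $t0, $t5: $t2=16+0=16
after lw $t0, (40): $t0=M[40]=27
after sub $t2, $t5, 6: $t2=0-6=-6
after add $t0, $t0, 13: $t0=27+13=40
after add $t5, $t2, 2: $t5=(-6)+2=-4
after xor $t2, $t5, 2: $t2=(-4)^2=-2
halt.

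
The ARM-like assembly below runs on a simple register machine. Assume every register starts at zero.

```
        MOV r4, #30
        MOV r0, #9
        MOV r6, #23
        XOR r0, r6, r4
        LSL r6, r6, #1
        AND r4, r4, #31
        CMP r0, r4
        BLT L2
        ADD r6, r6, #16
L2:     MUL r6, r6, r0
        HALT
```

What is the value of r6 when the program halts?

414

after MOV r4, #30: r4=30
after MOV r0, #9: r0=9
after MOV r6, #23: r6=23
after XOR r0, r6, r4: r0=23^30=9
after LSL r6, r6, #1: r6=23<<1=46
after AND r4, r4, #31: r4=30&31=30
CMP r0, r4  (cmp 9,30)
BLT L2: taken
after MUL r6, r6, r0: r6=46*9=414
halt.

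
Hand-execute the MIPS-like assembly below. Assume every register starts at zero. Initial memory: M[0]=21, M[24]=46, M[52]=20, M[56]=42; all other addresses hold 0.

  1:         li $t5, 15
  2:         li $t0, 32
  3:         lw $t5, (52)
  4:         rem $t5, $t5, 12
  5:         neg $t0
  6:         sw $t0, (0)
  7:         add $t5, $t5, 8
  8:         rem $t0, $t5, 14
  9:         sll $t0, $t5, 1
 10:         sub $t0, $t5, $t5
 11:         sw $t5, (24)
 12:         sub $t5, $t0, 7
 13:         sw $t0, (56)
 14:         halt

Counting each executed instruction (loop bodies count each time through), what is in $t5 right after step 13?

li $t5, 15 → $t5=15
li $t0, 32 → $t0=32
lw $t5, (52) → $t5=M[52]=20
rem $t5, $t5, 12 → $t5=20%12=8
neg $t0 → $t0=-(32)=-32
sw $t0, (0) → M[0]=-32
add $t5, $t5, 8 → $t5=8+8=16
rem $t0, $t5, 14 → $t0=16%14=2
sll $t0, $t5, 1 → $t0=16<<1=32
sub $t0, $t5, $t5 → $t0=16-16=0
sw $t5, (24) → M[24]=16
sub $t5, $t0, 7 → $t5=0-7=-7
sw $t0, (56) → M[56]=0
After step 13: $t5 = -7.

-7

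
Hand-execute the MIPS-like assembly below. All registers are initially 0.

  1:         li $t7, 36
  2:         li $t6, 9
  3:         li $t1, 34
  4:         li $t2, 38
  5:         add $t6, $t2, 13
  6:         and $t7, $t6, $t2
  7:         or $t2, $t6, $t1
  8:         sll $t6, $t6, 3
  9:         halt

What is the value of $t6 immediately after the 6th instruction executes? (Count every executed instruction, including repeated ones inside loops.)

51

$t7=36
$t6=9
$t1=34
$t2=38
$t6=38+13=51
$t7=51&38=34
After step 6: $t6 = 51.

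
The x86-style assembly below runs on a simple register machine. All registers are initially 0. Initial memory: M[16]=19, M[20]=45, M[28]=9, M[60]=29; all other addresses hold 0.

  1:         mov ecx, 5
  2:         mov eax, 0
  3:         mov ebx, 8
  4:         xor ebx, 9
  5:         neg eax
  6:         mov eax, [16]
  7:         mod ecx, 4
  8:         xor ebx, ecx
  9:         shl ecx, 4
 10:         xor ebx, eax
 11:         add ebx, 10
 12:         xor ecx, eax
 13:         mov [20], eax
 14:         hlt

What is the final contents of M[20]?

after mov ecx, 5: ecx=5
after mov eax, 0: eax=0
after mov ebx, 8: ebx=8
after xor ebx, 9: ebx=8^9=1
after neg eax: eax=-(0)=0
after mov eax, [16]: eax=M[16]=19
after mod ecx, 4: ecx=5%4=1
after xor ebx, ecx: ebx=1^1=0
after shl ecx, 4: ecx=1<<4=16
after xor ebx, eax: ebx=0^19=19
after add ebx, 10: ebx=19+10=29
after xor ecx, eax: ecx=16^19=3
mov [20], eax → M[20]=19
halt.

19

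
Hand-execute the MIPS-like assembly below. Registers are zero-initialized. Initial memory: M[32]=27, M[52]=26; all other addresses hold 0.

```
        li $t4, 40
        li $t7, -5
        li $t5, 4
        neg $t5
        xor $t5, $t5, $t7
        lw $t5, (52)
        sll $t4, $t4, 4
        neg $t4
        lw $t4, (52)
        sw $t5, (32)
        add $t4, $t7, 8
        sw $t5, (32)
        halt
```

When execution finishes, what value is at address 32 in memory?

26

$t4=40
$t7=-5
$t5=4
$t5=-(4)=-4
$t5=(-4)^(-5)=7
$t5=M[52]=26
$t4=40<<4=640
$t4=-(640)=-640
$t4=M[52]=26
sw $t5, (32) → M[32]=26
$t4=(-5)+8=3
sw $t5, (32) → M[32]=26
halt.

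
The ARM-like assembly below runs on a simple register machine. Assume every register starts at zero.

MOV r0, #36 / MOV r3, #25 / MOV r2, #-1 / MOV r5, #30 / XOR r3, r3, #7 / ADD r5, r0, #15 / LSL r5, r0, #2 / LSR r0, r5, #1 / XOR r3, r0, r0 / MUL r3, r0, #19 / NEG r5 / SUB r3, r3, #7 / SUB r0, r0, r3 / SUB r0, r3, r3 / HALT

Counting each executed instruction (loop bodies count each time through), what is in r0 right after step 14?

0

after MOV r0, #36: r0=36
after MOV r3, #25: r3=25
after MOV r2, #-1: r2=-1
after MOV r5, #30: r5=30
after XOR r3, r3, #7: r3=25^7=30
after ADD r5, r0, #15: r5=36+15=51
after LSL r5, r0, #2: r5=36<<2=144
after LSR r0, r5, #1: r0=144>>1=72
after XOR r3, r0, r0: r3=72^72=0
after MUL r3, r0, #19: r3=72*19=1368
after NEG r5: r5=-(144)=-144
after SUB r3, r3, #7: r3=1368-7=1361
after SUB r0, r0, r3: r0=72-1361=-1289
after SUB r0, r3, r3: r0=1361-1361=0
After step 14: r0 = 0.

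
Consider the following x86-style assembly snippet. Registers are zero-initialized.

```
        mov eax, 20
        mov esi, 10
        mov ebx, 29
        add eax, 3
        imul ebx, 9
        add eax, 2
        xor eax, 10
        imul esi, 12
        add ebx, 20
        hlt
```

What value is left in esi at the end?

eax=20
esi=10
ebx=29
eax=20+3=23
ebx=29*9=261
eax=23+2=25
eax=25^10=19
esi=10*12=120
ebx=261+20=281
halt.

120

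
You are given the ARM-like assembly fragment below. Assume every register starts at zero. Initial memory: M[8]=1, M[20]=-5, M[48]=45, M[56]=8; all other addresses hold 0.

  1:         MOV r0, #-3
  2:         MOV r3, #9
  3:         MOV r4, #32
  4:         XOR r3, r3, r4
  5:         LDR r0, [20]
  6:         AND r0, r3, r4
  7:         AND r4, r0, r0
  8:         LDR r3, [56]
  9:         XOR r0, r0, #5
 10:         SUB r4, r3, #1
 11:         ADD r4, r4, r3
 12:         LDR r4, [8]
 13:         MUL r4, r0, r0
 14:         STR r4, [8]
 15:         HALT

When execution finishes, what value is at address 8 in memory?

1369

MOV r0, #-3 → r0=-3
MOV r3, #9 → r3=9
MOV r4, #32 → r4=32
XOR r3, r3, r4 → r3=9^32=41
LDR r0, [20] → r0=M[20]=-5
AND r0, r3, r4 → r0=41&32=32
AND r4, r0, r0 → r4=32&32=32
LDR r3, [56] → r3=M[56]=8
XOR r0, r0, #5 → r0=32^5=37
SUB r4, r3, #1 → r4=8-1=7
ADD r4, r4, r3 → r4=7+8=15
LDR r4, [8] → r4=M[8]=1
MUL r4, r0, r0 → r4=37*37=1369
STR r4, [8] → M[8]=1369
halt.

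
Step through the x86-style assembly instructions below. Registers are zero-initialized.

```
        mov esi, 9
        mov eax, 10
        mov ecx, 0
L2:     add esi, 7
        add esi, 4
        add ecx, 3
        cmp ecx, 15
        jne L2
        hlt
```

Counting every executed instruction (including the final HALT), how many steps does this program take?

after mov esi, 9: esi=9
after mov eax, 10: eax=10
after mov ecx, 0: ecx=0
after add esi, 7: esi=9+7=16
after add esi, 4: esi=16+4=20
after add ecx, 3: ecx=0+3=3
cmp ecx, 15  (cmp 3,15)
jne L2: taken
after add esi, 7: esi=20+7=27
after add esi, 4: esi=27+4=31
after add ecx, 3: ecx=3+3=6
cmp ecx, 15  (cmp 6,15)
jne L2: taken
after add esi, 7: esi=31+7=38
after add esi, 4: esi=38+4=42
after add ecx, 3: ecx=6+3=9
cmp ecx, 15  (cmp 9,15)
jne L2: taken
after add esi, 7: esi=42+7=49
after add esi, 4: esi=49+4=53
after add ecx, 3: ecx=9+3=12
cmp ecx, 15  (cmp 12,15)
jne L2: taken
after add esi, 7: esi=53+7=60
after add esi, 4: esi=60+4=64
after add ecx, 3: ecx=12+3=15
cmp ecx, 15  (cmp 15,15)
jne L2: not taken
halt.
Total executed instructions: 29.

29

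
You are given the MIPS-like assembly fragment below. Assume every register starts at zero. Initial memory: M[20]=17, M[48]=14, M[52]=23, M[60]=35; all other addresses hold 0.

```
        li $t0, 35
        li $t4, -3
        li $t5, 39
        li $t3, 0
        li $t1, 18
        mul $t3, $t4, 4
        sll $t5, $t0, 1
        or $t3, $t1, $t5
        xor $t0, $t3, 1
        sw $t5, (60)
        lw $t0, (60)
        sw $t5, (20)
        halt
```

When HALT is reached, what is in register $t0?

70

$t0=35
$t4=-3
$t5=39
$t3=0
$t1=18
$t3=(-3)*4=-12
$t5=35<<1=70
$t3=18|70=86
$t0=86^1=87
sw $t5, (60) → M[60]=70
$t0=M[60]=70
sw $t5, (20) → M[20]=70
halt.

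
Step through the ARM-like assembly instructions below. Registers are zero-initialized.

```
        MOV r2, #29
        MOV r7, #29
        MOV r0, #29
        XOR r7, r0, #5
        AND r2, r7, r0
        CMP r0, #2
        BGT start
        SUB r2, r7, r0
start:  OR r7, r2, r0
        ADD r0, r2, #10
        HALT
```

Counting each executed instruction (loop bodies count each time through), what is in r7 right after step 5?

24

r2=29
r7=29
r0=29
r7=29^5=24
r2=24&29=24
After step 5: r7 = 24.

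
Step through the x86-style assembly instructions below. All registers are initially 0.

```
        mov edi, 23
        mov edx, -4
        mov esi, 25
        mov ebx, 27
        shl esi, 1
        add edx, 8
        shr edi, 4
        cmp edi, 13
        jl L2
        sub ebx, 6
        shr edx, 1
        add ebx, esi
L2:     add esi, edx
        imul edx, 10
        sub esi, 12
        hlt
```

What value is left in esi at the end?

42

edi=23
edx=-4
esi=25
ebx=27
esi=25<<1=50
edx=(-4)+8=4
edi=23>>4=1
cmp edi, 13  (cmp 1,13)
jl L2: taken
esi=50+4=54
edx=4*10=40
esi=54-12=42
halt.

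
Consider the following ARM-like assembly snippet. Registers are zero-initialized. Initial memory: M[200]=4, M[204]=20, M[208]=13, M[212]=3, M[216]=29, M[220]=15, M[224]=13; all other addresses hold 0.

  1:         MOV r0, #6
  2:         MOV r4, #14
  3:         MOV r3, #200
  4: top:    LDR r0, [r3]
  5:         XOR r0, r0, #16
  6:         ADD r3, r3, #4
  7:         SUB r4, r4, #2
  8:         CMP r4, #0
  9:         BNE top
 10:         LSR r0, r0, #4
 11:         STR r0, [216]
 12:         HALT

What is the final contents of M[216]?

1

after MOV r0, #6: r0=6
after MOV r4, #14: r4=14
after MOV r3, #200: r3=200
after LDR r0, [r3]: r0=M[200]=4
after XOR r0, r0, #16: r0=4^16=20
after ADD r3, r3, #4: r3=200+4=204
after SUB r4, r4, #2: r4=14-2=12
CMP r4, #0  (cmp 12,0)
BNE top: taken
after LDR r0, [r3]: r0=M[204]=20
after XOR r0, r0, #16: r0=20^16=4
after ADD r3, r3, #4: r3=204+4=208
after SUB r4, r4, #2: r4=12-2=10
CMP r4, #0  (cmp 10,0)
BNE top: taken
after LDR r0, [r3]: r0=M[208]=13
after XOR r0, r0, #16: r0=13^16=29
after ADD r3, r3, #4: r3=208+4=212
after SUB r4, r4, #2: r4=10-2=8
CMP r4, #0  (cmp 8,0)
BNE top: taken
after LDR r0, [r3]: r0=M[212]=3
after XOR r0, r0, #16: r0=3^16=19
after ADD r3, r3, #4: r3=212+4=216
after SUB r4, r4, #2: r4=8-2=6
CMP r4, #0  (cmp 6,0)
BNE top: taken
after LDR r0, [r3]: r0=M[216]=29
after XOR r0, r0, #16: r0=29^16=13
after ADD r3, r3, #4: r3=216+4=220
after SUB r4, r4, #2: r4=6-2=4
CMP r4, #0  (cmp 4,0)
BNE top: taken
after LDR r0, [r3]: r0=M[220]=15
after XOR r0, r0, #16: r0=15^16=31
after ADD r3, r3, #4: r3=220+4=224
after SUB r4, r4, #2: r4=4-2=2
CMP r4, #0  (cmp 2,0)
BNE top: taken
after LDR r0, [r3]: r0=M[224]=13
after XOR r0, r0, #16: r0=13^16=29
after ADD r3, r3, #4: r3=224+4=228
after SUB r4, r4, #2: r4=2-2=0
CMP r4, #0  (cmp 0,0)
BNE top: not taken
after LSR r0, r0, #4: r0=29>>4=1
STR r0, [216] → M[216]=1
halt.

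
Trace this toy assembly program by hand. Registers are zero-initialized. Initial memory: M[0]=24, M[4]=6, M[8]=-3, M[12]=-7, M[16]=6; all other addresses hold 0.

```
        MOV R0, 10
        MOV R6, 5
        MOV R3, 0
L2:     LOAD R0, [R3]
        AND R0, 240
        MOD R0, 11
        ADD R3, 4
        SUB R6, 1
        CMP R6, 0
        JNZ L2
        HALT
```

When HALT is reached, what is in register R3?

R0=10
R6=5
R3=0
R0=M[0]=24
R0=24&240=16
R0=16%11=5
R3=0+4=4
R6=5-1=4
CMP R6, 0  (cmp 4,0)
JNZ L2: taken
R0=M[4]=6
R0=6&240=0
R0=0%11=0
R3=4+4=8
R6=4-1=3
CMP R6, 0  (cmp 3,0)
JNZ L2: taken
R0=M[8]=-3
R0=(-3)&240=240
R0=240%11=9
R3=8+4=12
R6=3-1=2
CMP R6, 0  (cmp 2,0)
JNZ L2: taken
R0=M[12]=-7
R0=(-7)&240=240
R0=240%11=9
R3=12+4=16
R6=2-1=1
CMP R6, 0  (cmp 1,0)
JNZ L2: taken
R0=M[16]=6
R0=6&240=0
R0=0%11=0
R3=16+4=20
R6=1-1=0
CMP R6, 0  (cmp 0,0)
JNZ L2: not taken
halt.

20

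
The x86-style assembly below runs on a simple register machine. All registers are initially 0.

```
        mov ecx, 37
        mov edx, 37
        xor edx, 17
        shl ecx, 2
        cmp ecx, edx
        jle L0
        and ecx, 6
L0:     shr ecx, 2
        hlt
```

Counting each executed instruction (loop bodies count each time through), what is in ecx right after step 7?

ecx=37
edx=37
edx=37^17=52
ecx=37<<2=148
cmp ecx, edx  (cmp 148,52)
jle L0: not taken
ecx=148&6=4
After step 7: ecx = 4.

4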